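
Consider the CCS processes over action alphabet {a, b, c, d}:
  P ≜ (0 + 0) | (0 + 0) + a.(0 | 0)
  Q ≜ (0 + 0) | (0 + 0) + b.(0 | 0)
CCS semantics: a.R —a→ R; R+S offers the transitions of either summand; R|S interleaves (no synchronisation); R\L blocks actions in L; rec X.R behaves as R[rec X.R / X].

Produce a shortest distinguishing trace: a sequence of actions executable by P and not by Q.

P's transition system — 2 states:
  m0 = (0 + 0) | (0 + 0) + a.(0 | 0) → —a→ m1
  m1 = 0 | 0 → ∅
Q's transition system — 2 states:
  n0 = (0 + 0) | (0 + 0) + b.(0 | 0) → —b→ n1
  n1 = 0 | 0 → ∅
Executing a from P (initial set {m0}):
  [1] a ⇒ {m1}
  — P admits the full trace.
Executing a from Q (initial set {n0}):
  [1] a ⇒ ∅ (Q stuck)

a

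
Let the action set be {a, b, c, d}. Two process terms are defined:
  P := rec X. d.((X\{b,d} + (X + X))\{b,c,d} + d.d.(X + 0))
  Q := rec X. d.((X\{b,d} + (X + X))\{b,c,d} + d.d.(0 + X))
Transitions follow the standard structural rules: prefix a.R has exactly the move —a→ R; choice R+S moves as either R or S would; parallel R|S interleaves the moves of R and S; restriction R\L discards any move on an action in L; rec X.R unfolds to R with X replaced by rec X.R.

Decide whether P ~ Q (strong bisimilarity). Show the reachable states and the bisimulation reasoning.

P's transition system — 4 states:
  m0 = rec X. d.((X\{b,d} + (X + X))\{b,c,d} + d.d.(X + 0)) :: =d=> m1
  m1 = ((rec X. d.((X\{b,d} + (X + X))\{b,c,d} + d.d.(X + 0)))\{b,d} + ((rec X. d.((X\{b,d} + (X + X))\{b,c,d} + d.d.(X + 0))) + (rec X. d.((X\{b,d} + (X + X))\{b,c,d} + d.d.(X + 0)))))\{b,c,d} + d.d.((rec X. d.((X\{b,d} + (X + X))\{b,c,d} + d.d.(X + 0))) + 0) :: =d=> m2
  m2 = d.((rec X. d.((X\{b,d} + (X + X))\{b,c,d} + d.d.(X + 0))) + 0) :: =d=> m3
  m3 = (rec X. d.((X\{b,d} + (X + X))\{b,c,d} + d.d.(X + 0))) + 0 :: =d=> m1
Q's transition system — 4 states:
  n0 = rec X. d.((X\{b,d} + (X + X))\{b,c,d} + d.d.(0 + X)) :: =d=> n1
  n1 = ((rec X. d.((X\{b,d} + (X + X))\{b,c,d} + d.d.(0 + X)))\{b,d} + ((rec X. d.((X\{b,d} + (X + X))\{b,c,d} + d.d.(0 + X))) + (rec X. d.((X\{b,d} + (X + X))\{b,c,d} + d.d.(0 + X)))))\{b,c,d} + d.d.(0 + (rec X. d.((X\{b,d} + (X + X))\{b,c,d} + d.d.(0 + X)))) :: =d=> n2
  n2 = d.(0 + (rec X. d.((X\{b,d} + (X + X))\{b,c,d} + d.d.(0 + X)))) :: =d=> n3
  n3 = 0 + (rec X. d.((X\{b,d} + (X + X))\{b,c,d} + d.d.(0 + X))) :: =d=> n1
Bisimilarity quotient blocks:
  B0 = {m0, m1, m2, m3, n0, n1, n2, n3}
m0 ∈ B0, n0 ∈ B0 → same block

YES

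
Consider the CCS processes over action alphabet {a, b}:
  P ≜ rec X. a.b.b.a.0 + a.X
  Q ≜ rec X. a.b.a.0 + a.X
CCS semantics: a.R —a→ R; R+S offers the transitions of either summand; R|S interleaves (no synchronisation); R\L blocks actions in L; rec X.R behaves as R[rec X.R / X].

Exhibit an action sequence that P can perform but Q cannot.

LTS(P): 5 reachable states
  m0 = rec X. a.b.b.a.0 + a.X :: -a-> m0, -a-> m1
  m1 = b.b.a.0 :: -b-> m2
  m2 = b.a.0 :: -b-> m3
  m3 = a.0 :: -a-> m4
  m4 = 0 :: ∅
LTS(Q): 4 reachable states
  n0 = rec X. a.b.a.0 + a.X :: -a-> n0, -a-> n1
  n1 = b.a.0 :: -b-> n2
  n2 = a.0 :: -a-> n3
  n3 = 0 :: ∅
Executing abb from P (initial set {m0}):
  after a @ step 1: {m0, m1}
  after b @ step 2: {m2}
  after b @ step 3: {m3}
  — P admits the full trace.
Executing abb from Q (initial set {n0}):
  after a @ step 1: {n0, n1}
  after b @ step 2: {n2}
  after b @ step 3: no successor for Q

abb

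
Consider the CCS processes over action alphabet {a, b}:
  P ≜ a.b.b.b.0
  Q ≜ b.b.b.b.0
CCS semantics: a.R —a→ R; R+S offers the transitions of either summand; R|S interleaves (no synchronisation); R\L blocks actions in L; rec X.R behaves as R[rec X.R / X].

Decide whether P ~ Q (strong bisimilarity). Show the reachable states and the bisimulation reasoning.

P ≁ Q

Reachable graph of P (5 states):
  p0 = a.b.b.b.0 ⊢ --a--▸ p1
  p1 = b.b.b.0 ⊢ --b--▸ p2
  p2 = b.b.0 ⊢ --b--▸ p3
  p3 = b.0 ⊢ --b--▸ p4
  p4 = 0 ⊢ ∅
Reachable graph of Q (5 states):
  q0 = b.b.b.b.0 ⊢ --b--▸ q1
  q1 = b.b.b.0 ⊢ --b--▸ q2
  q2 = b.b.0 ⊢ --b--▸ q3
  q3 = b.0 ⊢ --b--▸ q4
  q4 = 0 ⊢ ∅
Partition-refinement fixed point:
  B0 = {p0}
  B1 = {p1, q1}
  B2 = {p2, q2}
  B3 = {p3, q3}
  B4 = {p4, q4}
  B5 = {q0}
p0 ∈ B0, q0 ∈ B5 → different blocks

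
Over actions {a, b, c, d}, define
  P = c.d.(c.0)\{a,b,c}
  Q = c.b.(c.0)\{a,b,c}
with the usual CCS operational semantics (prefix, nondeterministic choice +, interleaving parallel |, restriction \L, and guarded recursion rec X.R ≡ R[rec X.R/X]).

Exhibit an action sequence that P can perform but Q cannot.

cd

P's transition system — 3 states:
  m0 = c.d.(c.0)\{a,b,c} ⊢ =c=> m1
  m1 = d.(c.0)\{a,b,c} ⊢ =d=> m2
  m2 = (c.0)\{a,b,c} ⊢ ·
Q's transition system — 3 states:
  n0 = c.b.(c.0)\{a,b,c} ⊢ =c=> n1
  n1 = b.(c.0)\{a,b,c} ⊢ =b=> n2
  n2 = (c.0)\{a,b,c} ⊢ ·
Executing cd from P (initial set {m0}):
  step 1 (c): {m1}
  step 2 (d): {m2}
  — P admits the full trace.
Executing cd from Q (initial set {n0}):
  step 1 (c): {n1}
  step 2 (d): ∅  — Q cannot continue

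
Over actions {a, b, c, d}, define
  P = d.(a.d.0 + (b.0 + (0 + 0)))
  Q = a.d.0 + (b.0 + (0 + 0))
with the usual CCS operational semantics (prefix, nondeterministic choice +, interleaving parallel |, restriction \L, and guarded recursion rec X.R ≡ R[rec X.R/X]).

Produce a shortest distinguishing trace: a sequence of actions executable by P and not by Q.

Reachable graph of P (4 states):
  s0 = d.(a.d.0 + (b.0 + (0 + 0))) | --d--▸ s1
  s1 = a.d.0 + (b.0 + (0 + 0)) | --a--▸ s2, --b--▸ s3
  s2 = d.0 | --d--▸ s3
  s3 = 0 | stopped
Reachable graph of Q (3 states):
  t0 = a.d.0 + (b.0 + (0 + 0)) | --a--▸ t1, --b--▸ t2
  t1 = d.0 | --d--▸ t2
  t2 = 0 | stopped
Run σ = ⟨d⟩ on P: start {s0}
  step 1 (d): {s1}
  P completes σ.
Run σ = ⟨d⟩ on Q: start {t0}
  step 1 (d): no successor for Q

d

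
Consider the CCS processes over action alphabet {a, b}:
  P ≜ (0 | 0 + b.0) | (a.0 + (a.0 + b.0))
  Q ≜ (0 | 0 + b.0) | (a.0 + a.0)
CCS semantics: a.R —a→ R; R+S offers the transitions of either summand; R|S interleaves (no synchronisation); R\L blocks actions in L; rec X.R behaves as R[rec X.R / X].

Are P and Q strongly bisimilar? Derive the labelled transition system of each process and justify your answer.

P ≁ Q

P's transition system — 4 states:
  u0 = (0 | 0 + b.0) | (a.0 + (a.0 + b.0)) → ··a··> u1, ··b··> u1, ··b··> u2
  u1 = (0 | 0 + b.0) | 0 → ··b··> u3
  u2 = 0 | (a.0 + (a.0 + b.0)) → ··a··> u3, ··b··> u3
  u3 = 0 | 0 → ∅
Q's transition system — 4 states:
  v0 = (0 | 0 + b.0) | (a.0 + a.0) → ··a··> v1, ··b··> v2
  v1 = (0 | 0 + b.0) | 0 → ··b··> v3
  v2 = 0 | (a.0 + a.0) → ··a··> v3
  v3 = 0 | 0 → ∅
Coarsest stable partition (strong bisimilarity classes):
  B0 = {u0}
  B1 = {u1, v1}
  B2 = {u3, v3}
  B3 = {u2}
  B4 = {v0}
  B5 = {v2}
u0 ∈ B0, v0 ∈ B4 → different blocks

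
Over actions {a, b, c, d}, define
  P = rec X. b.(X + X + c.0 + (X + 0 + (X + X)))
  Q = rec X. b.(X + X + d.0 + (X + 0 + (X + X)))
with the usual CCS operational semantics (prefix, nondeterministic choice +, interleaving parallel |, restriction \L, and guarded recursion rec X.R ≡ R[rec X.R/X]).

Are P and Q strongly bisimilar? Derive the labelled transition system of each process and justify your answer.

LTS(P): 3 reachable states
  p0 = rec X. b.(X + X + c.0 + (X + 0 + (X + X))) has moves —b→ p1
  p1 = (rec X. b.(X + X + c.0 + (X + 0 + (X + X)))) + (rec X. b.(X + X + c.0 + (X + 0 + (X + X)))) + c.0 + ((rec X. b.(X + X + c.0 + (X + 0 + (X + X)))) + 0 + ((rec X. b.(X + X + c.0 + (X + 0 + (X + X)))) + (rec X. b.(X + X + c.0 + (X + 0 + (X + X)))))) has moves —b→ p1, —c→ p2
  p2 = 0 has moves (no moves)
LTS(Q): 3 reachable states
  q0 = rec X. b.(X + X + d.0 + (X + 0 + (X + X))) has moves —b→ q1
  q1 = (rec X. b.(X + X + d.0 + (X + 0 + (X + X)))) + (rec X. b.(X + X + d.0 + (X + 0 + (X + X)))) + d.0 + ((rec X. b.(X + X + d.0 + (X + 0 + (X + X)))) + 0 + ((rec X. b.(X + X + d.0 + (X + 0 + (X + X)))) + (rec X. b.(X + X + d.0 + (X + 0 + (X + X)))))) has moves —b→ q1, —d→ q2
  q2 = 0 has moves (no moves)
Bisimilarity quotient blocks:
  B0 = {p0}
  B1 = {p1}
  B2 = {p2, q2}
  B3 = {q0}
  B4 = {q1}
p0 ∈ B0, q0 ∈ B3 → different blocks

NO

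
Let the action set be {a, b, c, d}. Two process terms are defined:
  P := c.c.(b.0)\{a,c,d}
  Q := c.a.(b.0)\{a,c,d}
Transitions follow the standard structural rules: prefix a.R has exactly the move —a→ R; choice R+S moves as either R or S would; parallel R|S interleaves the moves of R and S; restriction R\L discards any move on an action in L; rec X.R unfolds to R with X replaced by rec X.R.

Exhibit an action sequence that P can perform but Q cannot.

cc

LTS(P): 4 reachable states
  u0 = c.c.(b.0)\{a,c,d} | -c-> u1
  u1 = c.(b.0)\{a,c,d} | -c-> u2
  u2 = (b.0)\{a,c,d} | -b-> u3
  u3 = 0\{a,c,d} | stopped
LTS(Q): 4 reachable states
  v0 = c.a.(b.0)\{a,c,d} | -c-> v1
  v1 = a.(b.0)\{a,c,d} | -a-> v2
  v2 = (b.0)\{a,c,d} | -b-> v3
  v3 = 0\{a,c,d} | stopped
Trace ⟨cc⟩ through P, begin at {u0}:
  step 1 (c): {u1}
  step 2 (c): {u2}
  ✓ P
Trace ⟨cc⟩ through Q, begin at {v0}:
  step 1 (c): {v1}
  step 2 (c): no successor for Q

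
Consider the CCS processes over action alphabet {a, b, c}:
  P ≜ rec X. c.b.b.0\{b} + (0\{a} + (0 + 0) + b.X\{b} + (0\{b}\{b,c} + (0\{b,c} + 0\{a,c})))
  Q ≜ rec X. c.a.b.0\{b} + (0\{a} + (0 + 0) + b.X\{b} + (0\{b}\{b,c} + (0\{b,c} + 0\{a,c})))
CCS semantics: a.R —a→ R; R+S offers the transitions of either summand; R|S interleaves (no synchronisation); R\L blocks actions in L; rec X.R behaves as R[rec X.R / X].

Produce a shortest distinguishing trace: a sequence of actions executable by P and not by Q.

LTS(P): 6 reachable states
  u0 = rec X. c.b.b.0\{b} + (0\{a} + (0 + 0) + b.X\{b} + (0\{b}\{b,c} + (0\{b,c} + 0\{a,c}))) :: =b=> u1, =c=> u2
  u1 = (rec X. c.b.b.0\{b} + (0\{a} + (0 + 0) + b.X\{b} + (0\{b}\{b,c} + (0\{b,c} + 0\{a,c}))))\{b} :: =c=> u3
  u2 = b.b.0\{b} :: =b=> u4
  u3 = (b.b.0\{b})\{b} :: stopped
  u4 = b.0\{b} :: =b=> u5
  u5 = 0\{b} :: stopped
LTS(Q): 7 reachable states
  v0 = rec X. c.a.b.0\{b} + (0\{a} + (0 + 0) + b.X\{b} + (0\{b}\{b,c} + (0\{b,c} + 0\{a,c}))) :: =b=> v1, =c=> v2
  v1 = (rec X. c.a.b.0\{b} + (0\{a} + (0 + 0) + b.X\{b} + (0\{b}\{b,c} + (0\{b,c} + 0\{a,c}))))\{b} :: =c=> v3
  v2 = a.b.0\{b} :: =a=> v4
  v3 = (a.b.0\{b})\{b} :: =a=> v5
  v4 = b.0\{b} :: =b=> v6
  v5 = (b.0\{b})\{b} :: stopped
  v6 = 0\{b} :: stopped
Trace ⟨cb⟩ through P, begin at {u0}:
  after c @ step 1: {u2}
  after b @ step 2: {u4}
  P completes σ.
Trace ⟨cb⟩ through Q, begin at {v0}:
  after c @ step 1: {v2}
  after b @ step 2: ∅  — Q cannot continue

cb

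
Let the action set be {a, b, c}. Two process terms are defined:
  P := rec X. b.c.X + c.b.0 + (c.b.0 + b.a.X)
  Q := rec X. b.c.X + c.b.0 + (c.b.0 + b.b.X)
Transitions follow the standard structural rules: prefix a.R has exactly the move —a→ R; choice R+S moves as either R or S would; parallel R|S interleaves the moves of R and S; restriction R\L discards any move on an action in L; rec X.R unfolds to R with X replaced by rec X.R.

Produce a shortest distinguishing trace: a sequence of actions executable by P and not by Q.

LTS(P): 5 reachable states
  s0 = rec X. b.c.X + c.b.0 + (c.b.0 + b.a.X) :: =b=> s1, =b=> s2, =c=> s3
  s1 = a.(rec X. b.c.X + c.b.0 + (c.b.0 + b.a.X)) :: =a=> s0
  s2 = c.(rec X. b.c.X + c.b.0 + (c.b.0 + b.a.X)) :: =c=> s0
  s3 = b.0 :: =b=> s4
  s4 = 0 :: ·
LTS(Q): 5 reachable states
  t0 = rec X. b.c.X + c.b.0 + (c.b.0 + b.b.X) :: =b=> t1, =b=> t2, =c=> t3
  t1 = b.(rec X. b.c.X + c.b.0 + (c.b.0 + b.b.X)) :: =b=> t0
  t2 = c.(rec X. b.c.X + c.b.0 + (c.b.0 + b.b.X)) :: =c=> t0
  t3 = b.0 :: =b=> t4
  t4 = 0 :: ·
Executing ba from P (initial set {s0}):
  step 1 (b): {s1, s2}
  step 2 (a): {s0}
  ✓ P
Executing ba from Q (initial set {t0}):
  step 1 (b): {t1, t2}
  step 2 (a): no successor for Q

ba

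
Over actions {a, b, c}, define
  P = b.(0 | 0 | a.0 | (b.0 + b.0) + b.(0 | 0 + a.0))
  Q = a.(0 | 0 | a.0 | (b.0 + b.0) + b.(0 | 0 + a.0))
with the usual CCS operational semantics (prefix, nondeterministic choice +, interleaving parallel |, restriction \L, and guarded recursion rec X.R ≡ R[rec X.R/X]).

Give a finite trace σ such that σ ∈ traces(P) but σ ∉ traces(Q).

b

Reachable graph of P (7 states):
  p0 = b.(0 | 0 | a.0 | (b.0 + b.0) + b.(0 | 0 + a.0)) has moves =b=> p1
  p1 = 0 | 0 | a.0 | (b.0 + b.0) + b.(0 | 0 + a.0) has moves =a=> p2, =b=> p3, =b=> p4
  p2 = 0 | 0 | 0 | (b.0 + b.0) has moves =b=> p5
  p3 = 0 | 0 + a.0 has moves =a=> p6
  p4 = 0 | 0 | a.0 | 0 has moves =a=> p5
  p5 = 0 | 0 | 0 | 0 has moves stopped
  p6 = 0 has moves stopped
Reachable graph of Q (7 states):
  q0 = a.(0 | 0 | a.0 | (b.0 + b.0) + b.(0 | 0 + a.0)) has moves =a=> q1
  q1 = 0 | 0 | a.0 | (b.0 + b.0) + b.(0 | 0 + a.0) has moves =a=> q2, =b=> q3, =b=> q4
  q2 = 0 | 0 | 0 | (b.0 + b.0) has moves =b=> q5
  q3 = 0 | 0 + a.0 has moves =a=> q6
  q4 = 0 | 0 | a.0 | 0 has moves =a=> q5
  q5 = 0 | 0 | 0 | 0 has moves stopped
  q6 = 0 has moves stopped
Executing b from P (initial set {p0}):
  step 1 (b): {p1}
  ✓ P
Executing b from Q (initial set {q0}):
  step 1 (b): ∅ (Q stuck)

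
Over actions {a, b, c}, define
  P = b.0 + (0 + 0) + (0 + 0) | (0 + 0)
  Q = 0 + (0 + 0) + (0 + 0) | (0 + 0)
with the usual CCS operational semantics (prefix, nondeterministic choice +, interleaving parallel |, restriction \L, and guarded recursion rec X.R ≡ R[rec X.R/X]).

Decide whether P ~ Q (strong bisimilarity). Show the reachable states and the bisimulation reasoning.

Reachable graph of P (2 states):
  p0 = b.0 + (0 + 0) + (0 + 0) | (0 + 0) | ··b··> p1
  p1 = 0 | ∅
Reachable graph of Q (1 states):
  q0 = 0 + (0 + 0) + (0 + 0) | (0 + 0) | ∅
Coarsest stable partition (strong bisimilarity classes):
  B0 = {p0}
  B1 = {p1, q0}
p0 ∈ B0, q0 ∈ B1 → different blocks

NO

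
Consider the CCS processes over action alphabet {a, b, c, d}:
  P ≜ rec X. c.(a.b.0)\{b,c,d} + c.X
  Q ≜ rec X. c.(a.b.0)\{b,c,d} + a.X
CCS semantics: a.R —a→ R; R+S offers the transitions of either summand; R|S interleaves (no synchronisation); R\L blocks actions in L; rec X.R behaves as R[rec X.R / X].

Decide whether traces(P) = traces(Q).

trace-distinct — witness ⟨cc⟩

LTS(P): 3 reachable states
  u0 = rec X. c.(a.b.0)\{b,c,d} + c.X → —c→ u0, —c→ u1
  u1 = (a.b.0)\{b,c,d} → —a→ u2
  u2 = (b.0)\{b,c,d} → deadlocked
LTS(Q): 3 reachable states
  v0 = rec X. c.(a.b.0)\{b,c,d} + a.X → —a→ v0, —c→ v1
  v1 = (a.b.0)\{b,c,d} → —a→ v2
  v2 = (b.0)\{b,c,d} → deadlocked
Run σ = ⟨cc⟩ on P: start {u0}
  [1] c ⇒ {u0, u1}
  [2] c ⇒ {u0, u1}
  ✓ P
Run σ = ⟨cc⟩ on Q: start {v0}
  [1] c ⇒ {v1}
  [2] c ⇒ ∅  — Q cannot continue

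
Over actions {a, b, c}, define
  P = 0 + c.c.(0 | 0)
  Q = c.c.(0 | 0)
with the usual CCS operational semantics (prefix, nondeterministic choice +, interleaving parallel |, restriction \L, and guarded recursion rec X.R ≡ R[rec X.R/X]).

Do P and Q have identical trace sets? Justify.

traces(P) = traces(Q)

LTS(P): 3 reachable states
  u0 = 0 + c.c.(0 | 0) ⊢ —c→ u1
  u1 = c.(0 | 0) ⊢ —c→ u2
  u2 = 0 | 0 ⊢ stopped
LTS(Q): 3 reachable states
  v0 = c.c.(0 | 0) ⊢ —c→ v1
  v1 = c.(0 | 0) ⊢ —c→ v2
  v2 = 0 | 0 ⊢ stopped
Coarsest stable partition (strong bisimilarity classes):
  B0 = {u0, v0}
  B1 = {u1, v1}
  B2 = {u2, v2}
u0 ∈ B0, v0 ∈ B0 → same block
Bisimilar ⇒ trace-equivalent.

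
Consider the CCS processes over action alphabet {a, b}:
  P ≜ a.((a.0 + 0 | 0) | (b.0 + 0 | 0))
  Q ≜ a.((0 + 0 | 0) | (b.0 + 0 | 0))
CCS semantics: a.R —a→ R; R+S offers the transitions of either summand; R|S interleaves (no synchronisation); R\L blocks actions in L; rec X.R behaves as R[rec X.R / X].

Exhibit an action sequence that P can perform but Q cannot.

aa

Reachable graph of P (5 states):
  m0 = a.((a.0 + 0 | 0) | (b.0 + 0 | 0)) ⊢ --a--▸ m1
  m1 = (a.0 + 0 | 0) | (b.0 + 0 | 0) ⊢ --a--▸ m2, --b--▸ m3
  m2 = 0 | (b.0 + 0 | 0) ⊢ --b--▸ m4
  m3 = (a.0 + 0 | 0) | 0 ⊢ --a--▸ m4
  m4 = 0 | 0 ⊢ ·
Reachable graph of Q (3 states):
  n0 = a.((0 + 0 | 0) | (b.0 + 0 | 0)) ⊢ --a--▸ n1
  n1 = (0 + 0 | 0) | (b.0 + 0 | 0) ⊢ --b--▸ n2
  n2 = (0 + 0 | 0) | 0 ⊢ ·
Trace ⟨aa⟩ through P, begin at {m0}:
  [1] a ⇒ {m1}
  [2] a ⇒ {m2}
  — P admits the full trace.
Trace ⟨aa⟩ through Q, begin at {n0}:
  [1] a ⇒ {n1}
  [2] a ⇒ ∅ (Q stuck)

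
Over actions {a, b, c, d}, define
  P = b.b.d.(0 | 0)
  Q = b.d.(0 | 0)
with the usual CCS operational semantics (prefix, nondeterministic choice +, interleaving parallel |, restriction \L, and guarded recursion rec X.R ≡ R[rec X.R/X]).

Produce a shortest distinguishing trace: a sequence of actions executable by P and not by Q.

bb

LTS(P): 4 reachable states
  u0 = b.b.d.(0 | 0) has moves ··b··> u1
  u1 = b.d.(0 | 0) has moves ··b··> u2
  u2 = d.(0 | 0) has moves ··d··> u3
  u3 = 0 | 0 has moves (no moves)
LTS(Q): 3 reachable states
  v0 = b.d.(0 | 0) has moves ··b··> v1
  v1 = d.(0 | 0) has moves ··d··> v2
  v2 = 0 | 0 has moves (no moves)
Trace ⟨bb⟩ through P, begin at {u0}:
  step 1 (b): {u1}
  step 2 (b): {u2}
  P completes σ.
Trace ⟨bb⟩ through Q, begin at {v0}:
  step 1 (b): {v1}
  step 2 (b): no successor for Q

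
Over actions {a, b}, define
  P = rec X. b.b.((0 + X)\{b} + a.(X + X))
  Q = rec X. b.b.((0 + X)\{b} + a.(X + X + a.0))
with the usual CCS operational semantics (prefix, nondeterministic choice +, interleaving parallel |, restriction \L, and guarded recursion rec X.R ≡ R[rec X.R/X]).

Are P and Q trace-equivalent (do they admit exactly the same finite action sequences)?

P's transition system — 4 states:
  s0 = rec X. b.b.((0 + X)\{b} + a.(X + X)) | -b-> s1
  s1 = b.((0 + (rec X. b.b.((0 + X)\{b} + a.(X + X))))\{b} + a.((rec X. b.b.((0 + X)\{b} + a.(X + X))) + (rec X. b.b.((0 + X)\{b} + a.(X + X))))) | -b-> s2
  s2 = (0 + (rec X. b.b.((0 + X)\{b} + a.(X + X))))\{b} + a.((rec X. b.b.((0 + X)\{b} + a.(X + X))) + (rec X. b.b.((0 + X)\{b} + a.(X + X)))) | -a-> s3
  s3 = (rec X. b.b.((0 + X)\{b} + a.(X + X))) + (rec X. b.b.((0 + X)\{b} + a.(X + X))) | -b-> s1
Q's transition system — 5 states:
  t0 = rec X. b.b.((0 + X)\{b} + a.(X + X + a.0)) | -b-> t1
  t1 = b.((0 + (rec X. b.b.((0 + X)\{b} + a.(X + X + a.0))))\{b} + a.((rec X. b.b.((0 + X)\{b} + a.(X + X + a.0))) + (rec X. b.b.((0 + X)\{b} + a.(X + X + a.0))) + a.0)) | -b-> t2
  t2 = (0 + (rec X. b.b.((0 + X)\{b} + a.(X + X + a.0))))\{b} + a.((rec X. b.b.((0 + X)\{b} + a.(X + X + a.0))) + (rec X. b.b.((0 + X)\{b} + a.(X + X + a.0))) + a.0) | -a-> t3
  t3 = (rec X. b.b.((0 + X)\{b} + a.(X + X + a.0))) + (rec X. b.b.((0 + X)\{b} + a.(X + X + a.0))) + a.0 | -a-> t4, -b-> t1
  t4 = 0 | ∅
Run σ = ⟨bbaa⟩ on Q: start {t0}
  step 1 (b): {t1}
  step 2 (b): {t2}
  step 3 (a): {t3}
  step 4 (a): {t4}
  Q completes σ.
Run σ = ⟨bbaa⟩ on P: start {s0}
  step 1 (b): {s1}
  step 2 (b): {s2}
  step 3 (a): {s3}
  step 4 (a): ∅  — P cannot continue

trace-distinct — witness ⟨bbaa⟩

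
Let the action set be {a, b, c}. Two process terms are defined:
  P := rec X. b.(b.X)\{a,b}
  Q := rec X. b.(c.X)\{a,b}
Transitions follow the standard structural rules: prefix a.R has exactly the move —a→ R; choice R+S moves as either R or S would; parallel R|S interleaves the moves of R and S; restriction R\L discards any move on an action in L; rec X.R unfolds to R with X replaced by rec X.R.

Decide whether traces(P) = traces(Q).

trace-distinct — witness ⟨bc⟩

Reachable graph of P (2 states):
  m0 = rec X. b.(b.X)\{a,b} ⊢ —b→ m1
  m1 = (b.(rec X. b.(b.X)\{a,b}))\{a,b} ⊢ ∅
Reachable graph of Q (3 states):
  n0 = rec X. b.(c.X)\{a,b} ⊢ —b→ n1
  n1 = (c.(rec X. b.(c.X)\{a,b}))\{a,b} ⊢ —c→ n2
  n2 = (rec X. b.(c.X)\{a,b})\{a,b} ⊢ ∅
Executing bc from Q (initial set {n0}):
  step 1 (b): {n1}
  step 2 (c): {n2}
  — Q admits the full trace.
Executing bc from P (initial set {m0}):
  step 1 (b): {m1}
  step 2 (c): ∅ (P stuck)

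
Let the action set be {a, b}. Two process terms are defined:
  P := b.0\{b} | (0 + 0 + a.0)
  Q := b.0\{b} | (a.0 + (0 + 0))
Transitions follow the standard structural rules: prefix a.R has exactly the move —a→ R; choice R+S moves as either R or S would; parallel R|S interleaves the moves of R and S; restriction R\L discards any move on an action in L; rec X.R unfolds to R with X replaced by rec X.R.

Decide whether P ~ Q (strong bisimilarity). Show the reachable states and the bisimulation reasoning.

YES

P's transition system — 4 states:
  u0 = b.0\{b} | (0 + 0 + a.0) → --a--▸ u1, --b--▸ u2
  u1 = b.0\{b} | 0 → --b--▸ u3
  u2 = 0\{b} | (0 + 0 + a.0) → --a--▸ u3
  u3 = 0\{b} | 0 → stopped
Q's transition system — 4 states:
  v0 = b.0\{b} | (a.0 + (0 + 0)) → --a--▸ v1, --b--▸ v2
  v1 = b.0\{b} | 0 → --b--▸ v3
  v2 = 0\{b} | (a.0 + (0 + 0)) → --a--▸ v3
  v3 = 0\{b} | 0 → stopped
Partition-refinement fixed point:
  B0 = {u0, v0}
  B1 = {u2, v2}
  B2 = {u3, v3}
  B3 = {u1, v1}
u0 ∈ B0, v0 ∈ B0 → same block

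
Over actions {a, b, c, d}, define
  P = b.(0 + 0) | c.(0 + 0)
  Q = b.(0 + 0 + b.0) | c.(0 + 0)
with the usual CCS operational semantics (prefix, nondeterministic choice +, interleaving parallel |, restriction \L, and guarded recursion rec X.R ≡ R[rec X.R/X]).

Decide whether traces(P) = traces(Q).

LTS(P): 4 reachable states
  u0 = b.(0 + 0) | c.(0 + 0) :: -b-> u1, -c-> u2
  u1 = (0 + 0) | c.(0 + 0) :: -c-> u3
  u2 = b.(0 + 0) | (0 + 0) :: -b-> u3
  u3 = (0 + 0) | (0 + 0) :: ∅
LTS(Q): 6 reachable states
  v0 = b.(0 + 0 + b.0) | c.(0 + 0) :: -b-> v1, -c-> v2
  v1 = (0 + 0 + b.0) | c.(0 + 0) :: -b-> v3, -c-> v4
  v2 = b.(0 + 0 + b.0) | (0 + 0) :: -b-> v4
  v3 = 0 | c.(0 + 0) :: -c-> v5
  v4 = (0 + 0 + b.0) | (0 + 0) :: -b-> v5
  v5 = 0 | (0 + 0) :: ∅
Executing bb from Q (initial set {v0}):
  step 1 (b): {v1}
  step 2 (b): {v3}
  Q completes σ.
Executing bb from P (initial set {u0}):
  step 1 (b): {u1}
  step 2 (b): ∅  — P cannot continue

NO — witness ⟨bb⟩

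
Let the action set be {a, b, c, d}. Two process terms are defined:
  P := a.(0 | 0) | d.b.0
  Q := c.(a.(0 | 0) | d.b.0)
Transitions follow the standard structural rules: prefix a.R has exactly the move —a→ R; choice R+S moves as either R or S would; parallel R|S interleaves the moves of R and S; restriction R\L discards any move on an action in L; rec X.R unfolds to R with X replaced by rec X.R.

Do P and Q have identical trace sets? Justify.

NO — witness ⟨a⟩

LTS(P): 6 reachable states
  m0 = a.(0 | 0) | d.b.0 | --a--▸ m1, --d--▸ m2
  m1 = 0 | 0 | d.b.0 | --d--▸ m3
  m2 = a.(0 | 0) | b.0 | --a--▸ m3, --b--▸ m4
  m3 = 0 | 0 | b.0 | --b--▸ m5
  m4 = a.(0 | 0) | 0 | --a--▸ m5
  m5 = 0 | 0 | 0 | stopped
LTS(Q): 7 reachable states
  n0 = c.(a.(0 | 0) | d.b.0) | --c--▸ n1
  n1 = a.(0 | 0) | d.b.0 | --a--▸ n2, --d--▸ n3
  n2 = 0 | 0 | d.b.0 | --d--▸ n4
  n3 = a.(0 | 0) | b.0 | --a--▸ n4, --b--▸ n5
  n4 = 0 | 0 | b.0 | --b--▸ n6
  n5 = a.(0 | 0) | 0 | --a--▸ n6
  n6 = 0 | 0 | 0 | stopped
Run σ = ⟨a⟩ on P: start {m0}
  step 1 (a): {m1}
  P completes σ.
Run σ = ⟨a⟩ on Q: start {n0}
  step 1 (a): ∅  — Q cannot continue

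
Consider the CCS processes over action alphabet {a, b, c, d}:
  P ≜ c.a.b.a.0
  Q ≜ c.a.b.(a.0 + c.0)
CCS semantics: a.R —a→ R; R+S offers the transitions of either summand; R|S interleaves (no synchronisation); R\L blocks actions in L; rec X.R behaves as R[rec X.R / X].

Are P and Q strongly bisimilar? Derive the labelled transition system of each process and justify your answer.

LTS(P): 5 reachable states
  p0 = c.a.b.a.0 ⊢ --c--▸ p1
  p1 = a.b.a.0 ⊢ --a--▸ p2
  p2 = b.a.0 ⊢ --b--▸ p3
  p3 = a.0 ⊢ --a--▸ p4
  p4 = 0 ⊢ (no moves)
LTS(Q): 5 reachable states
  q0 = c.a.b.(a.0 + c.0) ⊢ --c--▸ q1
  q1 = a.b.(a.0 + c.0) ⊢ --a--▸ q2
  q2 = b.(a.0 + c.0) ⊢ --b--▸ q3
  q3 = a.0 + c.0 ⊢ --a--▸ q4, --c--▸ q4
  q4 = 0 ⊢ (no moves)
Partition-refinement fixed point:
  B0 = {p0}
  B1 = {p1}
  B2 = {p2}
  B3 = {p3}
  B4 = {p4, q4}
  B5 = {q0}
  B6 = {q1}
  B7 = {q2}
  B8 = {q3}
p0 ∈ B0, q0 ∈ B5 → different blocks

NO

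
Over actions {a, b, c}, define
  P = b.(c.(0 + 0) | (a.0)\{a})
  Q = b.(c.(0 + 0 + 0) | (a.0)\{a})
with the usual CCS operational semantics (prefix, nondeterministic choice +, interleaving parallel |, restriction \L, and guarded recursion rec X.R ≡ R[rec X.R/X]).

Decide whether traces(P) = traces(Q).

trace-equivalent

Reachable graph of P (3 states):
  s0 = b.(c.(0 + 0) | (a.0)\{a}) → =b=> s1
  s1 = c.(0 + 0) | (a.0)\{a} → =c=> s2
  s2 = (0 + 0) | (a.0)\{a} → ·
Reachable graph of Q (3 states):
  t0 = b.(c.(0 + 0 + 0) | (a.0)\{a}) → =b=> t1
  t1 = c.(0 + 0 + 0) | (a.0)\{a} → =c=> t2
  t2 = (0 + 0 + 0) | (a.0)\{a} → ·
Coarsest stable partition (strong bisimilarity classes):
  B0 = {s0, t0}
  B1 = {s1, t1}
  B2 = {s2, t2}
s0 ∈ B0, t0 ∈ B0 → same block
Bisimilar ⇒ trace-equivalent.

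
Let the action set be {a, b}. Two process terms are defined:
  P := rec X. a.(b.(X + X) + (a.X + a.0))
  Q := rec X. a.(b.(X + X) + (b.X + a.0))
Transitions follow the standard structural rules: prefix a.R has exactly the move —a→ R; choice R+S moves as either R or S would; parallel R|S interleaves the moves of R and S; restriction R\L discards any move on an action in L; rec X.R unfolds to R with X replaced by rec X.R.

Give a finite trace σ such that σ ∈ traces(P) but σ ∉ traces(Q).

P's transition system — 4 states:
  u0 = rec X. a.(b.(X + X) + (a.X + a.0)) → ··a··> u1
  u1 = b.((rec X. a.(b.(X + X) + (a.X + a.0))) + (rec X. a.(b.(X + X) + (a.X + a.0)))) + (a.(rec X. a.(b.(X + X) + (a.X + a.0))) + a.0) → ··a··> u0, ··a··> u2, ··b··> u3
  u2 = 0 → deadlocked
  u3 = (rec X. a.(b.(X + X) + (a.X + a.0))) + (rec X. a.(b.(X + X) + (a.X + a.0))) → ··a··> u1
Q's transition system — 4 states:
  v0 = rec X. a.(b.(X + X) + (b.X + a.0)) → ··a··> v1
  v1 = b.((rec X. a.(b.(X + X) + (b.X + a.0))) + (rec X. a.(b.(X + X) + (b.X + a.0)))) + (b.(rec X. a.(b.(X + X) + (b.X + a.0))) + a.0) → ··a··> v2, ··b··> v0, ··b··> v3
  v2 = 0 → deadlocked
  v3 = (rec X. a.(b.(X + X) + (b.X + a.0))) + (rec X. a.(b.(X + X) + (b.X + a.0))) → ··a··> v1
Run σ = ⟨aaa⟩ on P: start {u0}
  step 1 (a): {u1}
  step 2 (a): {u0, u2}
  step 3 (a): {u1}
  ✓ P
Run σ = ⟨aaa⟩ on Q: start {v0}
  step 1 (a): {v1}
  step 2 (a): {v2}
  step 3 (a): ∅ (Q stuck)

aaa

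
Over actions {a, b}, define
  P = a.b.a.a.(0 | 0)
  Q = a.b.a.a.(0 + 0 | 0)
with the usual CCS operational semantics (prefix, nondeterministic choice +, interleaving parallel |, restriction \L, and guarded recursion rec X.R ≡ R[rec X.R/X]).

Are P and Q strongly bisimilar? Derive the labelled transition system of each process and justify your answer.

P ~ Q

P's transition system — 5 states:
  m0 = a.b.a.a.(0 | 0) | --a--▸ m1
  m1 = b.a.a.(0 | 0) | --b--▸ m2
  m2 = a.a.(0 | 0) | --a--▸ m3
  m3 = a.(0 | 0) | --a--▸ m4
  m4 = 0 | 0 | ·
Q's transition system — 5 states:
  n0 = a.b.a.a.(0 + 0 | 0) | --a--▸ n1
  n1 = b.a.a.(0 + 0 | 0) | --b--▸ n2
  n2 = a.a.(0 + 0 | 0) | --a--▸ n3
  n3 = a.(0 + 0 | 0) | --a--▸ n4
  n4 = 0 + 0 | 0 | ·
Bisimilarity quotient blocks:
  B0 = {m0, n0}
  B1 = {m1, n1}
  B2 = {m2, n2}
  B3 = {m3, n3}
  B4 = {m4, n4}
m0 ∈ B0, n0 ∈ B0 → same block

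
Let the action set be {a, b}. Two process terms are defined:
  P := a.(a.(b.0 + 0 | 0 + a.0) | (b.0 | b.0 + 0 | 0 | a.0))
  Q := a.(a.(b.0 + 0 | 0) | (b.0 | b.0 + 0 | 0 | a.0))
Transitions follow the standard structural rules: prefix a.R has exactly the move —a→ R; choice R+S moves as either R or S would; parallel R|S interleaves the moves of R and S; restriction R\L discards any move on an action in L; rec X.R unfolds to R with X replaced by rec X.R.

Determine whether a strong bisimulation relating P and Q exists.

P ≁ Q

LTS(P): 16 reachable states
  p0 = a.(a.(b.0 + 0 | 0 + a.0) | (b.0 | b.0 + 0 | 0 | a.0)) | ··a··> p1
  p1 = a.(b.0 + 0 | 0 + a.0) | (b.0 | b.0 + 0 | 0 | a.0) | ··a··> p2, ··a··> p3, ··b··> p4, ··b··> p5
  p2 = (b.0 + 0 | 0 + a.0) | (b.0 | b.0 + 0 | 0 | a.0) | ··a··> p6, ··a··> p7, ··b··> p7, ··b··> p8, ··b··> p9
  p3 = a.(b.0 + 0 | 0 + a.0) | (0 | 0 | 0) | ··a··> p6
  p4 = a.(b.0 + 0 | 0 + a.0) | (0 | b.0) | ··a··> p8, ··b··> p10
  p5 = a.(b.0 + 0 | 0 + a.0) | (b.0 | 0) | ··a··> p9, ··b··> p10
  p6 = (b.0 + 0 | 0 + a.0) | (0 | 0 | 0) | ··a··> p11, ··b··> p11
  p7 = 0 | (b.0 | b.0 + 0 | 0 | a.0) | ··a··> p11, ··b··> p12, ··b··> p13
  p8 = (b.0 + 0 | 0 + a.0) | (0 | b.0) | ··a··> p12, ··b··> p12, ··b··> p14
  p9 = (b.0 + 0 | 0 + a.0) | (b.0 | 0) | ··a··> p13, ··b··> p13, ··b··> p14
  p10 = a.(b.0 + 0 | 0 + a.0) | (0 | 0) | ··a··> p14
  p11 = 0 | (0 | 0 | 0) | (no moves)
  p12 = 0 | (0 | b.0) | ··b··> p15
  p13 = 0 | (b.0 | 0) | ··b··> p15
  p14 = (b.0 + 0 | 0 + a.0) | (0 | 0) | ··a··> p15, ··b··> p15
  p15 = 0 | (0 | 0) | (no moves)
LTS(Q): 16 reachable states
  q0 = a.(a.(b.0 + 0 | 0) | (b.0 | b.0 + 0 | 0 | a.0)) | ··a··> q1
  q1 = a.(b.0 + 0 | 0) | (b.0 | b.0 + 0 | 0 | a.0) | ··a··> q2, ··a··> q3, ··b··> q4, ··b··> q5
  q2 = (b.0 + 0 | 0) | (b.0 | b.0 + 0 | 0 | a.0) | ··a··> q6, ··b··> q7, ··b··> q8, ··b··> q9
  q3 = a.(b.0 + 0 | 0) | (0 | 0 | 0) | ··a··> q6
  q4 = a.(b.0 + 0 | 0) | (0 | b.0) | ··a··> q7, ··b··> q10
  q5 = a.(b.0 + 0 | 0) | (b.0 | 0) | ··a··> q8, ··b··> q10
  q6 = (b.0 + 0 | 0) | (0 | 0 | 0) | ··b··> q11
  q7 = (b.0 + 0 | 0) | (0 | b.0) | ··b··> q12, ··b··> q13
  q8 = (b.0 + 0 | 0) | (b.0 | 0) | ··b··> q12, ··b··> q14
  q9 = 0 | (b.0 | b.0 + 0 | 0 | a.0) | ··a··> q11, ··b··> q13, ··b··> q14
  q10 = a.(b.0 + 0 | 0) | (0 | 0) | ··a··> q12
  q11 = 0 | (0 | 0 | 0) | (no moves)
  q12 = (b.0 + 0 | 0) | (0 | 0) | ··b··> q15
  q13 = 0 | (0 | b.0) | ··b··> q15
  q14 = 0 | (b.0 | 0) | ··b··> q15
  q15 = 0 | (0 | 0) | (no moves)
Coarsest stable partition (strong bisimilarity classes):
  B0 = {p0}
  B1 = {p1}
  B2 = {p4, p5}
  B3 = {p8, p9}
  B4 = {p14, p6}
  B5 = {p11, p15, q11, q15}
  B6 = {p12, p13, q12, q13, q14, q6}
  B7 = {p10, p3}
  B8 = {p2}
  B9 = {p7, q9}
  B10 = {q0}
  B11 = {q1}
  B12 = {q2}
  B13 = {q7, q8}
  B14 = {q4, q5}
  B15 = {q10, q3}
p0 ∈ B0, q0 ∈ B10 → different blocks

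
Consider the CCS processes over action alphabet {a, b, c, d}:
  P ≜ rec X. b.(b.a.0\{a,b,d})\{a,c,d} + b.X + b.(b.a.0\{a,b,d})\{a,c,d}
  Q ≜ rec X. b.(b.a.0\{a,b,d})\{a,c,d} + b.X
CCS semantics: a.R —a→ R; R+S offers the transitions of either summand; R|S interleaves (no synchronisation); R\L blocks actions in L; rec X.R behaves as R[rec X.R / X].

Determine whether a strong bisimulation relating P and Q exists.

LTS(P): 3 reachable states
  p0 = rec X. b.(b.a.0\{a,b,d})\{a,c,d} + b.X + b.(b.a.0\{a,b,d})\{a,c,d} ⊢ --b--▸ p0, --b--▸ p1
  p1 = (b.a.0\{a,b,d})\{a,c,d} ⊢ --b--▸ p2
  p2 = (a.0\{a,b,d})\{a,c,d} ⊢ deadlocked
LTS(Q): 3 reachable states
  q0 = rec X. b.(b.a.0\{a,b,d})\{a,c,d} + b.X ⊢ --b--▸ q0, --b--▸ q1
  q1 = (b.a.0\{a,b,d})\{a,c,d} ⊢ --b--▸ q2
  q2 = (a.0\{a,b,d})\{a,c,d} ⊢ deadlocked
Bisimilarity quotient blocks:
  B0 = {p0, q0}
  B1 = {p1, q1}
  B2 = {p2, q2}
p0 ∈ B0, q0 ∈ B0 → same block

P ~ Q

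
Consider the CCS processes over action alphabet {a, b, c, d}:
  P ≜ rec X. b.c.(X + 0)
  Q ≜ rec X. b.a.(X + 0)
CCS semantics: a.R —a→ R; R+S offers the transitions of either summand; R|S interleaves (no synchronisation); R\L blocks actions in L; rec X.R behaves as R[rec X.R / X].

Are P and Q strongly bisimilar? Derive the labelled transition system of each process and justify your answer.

not bisimilar

P's transition system — 3 states:
  m0 = rec X. b.c.(X + 0) has moves ··b··> m1
  m1 = c.((rec X. b.c.(X + 0)) + 0) has moves ··c··> m2
  m2 = (rec X. b.c.(X + 0)) + 0 has moves ··b··> m1
Q's transition system — 3 states:
  n0 = rec X. b.a.(X + 0) has moves ··b··> n1
  n1 = a.((rec X. b.a.(X + 0)) + 0) has moves ··a··> n2
  n2 = (rec X. b.a.(X + 0)) + 0 has moves ··b··> n1
Partition-refinement fixed point:
  B0 = {m0, m2}
  B1 = {m1}
  B2 = {n0, n2}
  B3 = {n1}
m0 ∈ B0, n0 ∈ B2 → different blocks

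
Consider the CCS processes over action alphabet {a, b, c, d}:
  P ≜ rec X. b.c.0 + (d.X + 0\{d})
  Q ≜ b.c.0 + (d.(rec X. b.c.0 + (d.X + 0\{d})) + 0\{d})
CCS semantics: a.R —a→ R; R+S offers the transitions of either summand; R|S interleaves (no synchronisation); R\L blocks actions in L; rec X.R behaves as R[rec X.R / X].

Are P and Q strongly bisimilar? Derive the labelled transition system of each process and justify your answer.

LTS(P): 3 reachable states
  u0 = rec X. b.c.0 + (d.X + 0\{d}) → —b→ u1, —d→ u0
  u1 = c.0 → —c→ u2
  u2 = 0 → deadlocked
LTS(Q): 4 reachable states
  v0 = b.c.0 + (d.(rec X. b.c.0 + (d.X + 0\{d})) + 0\{d}) → —b→ v1, —d→ v2
  v1 = c.0 → —c→ v3
  v2 = rec X. b.c.0 + (d.X + 0\{d}) → —b→ v1, —d→ v2
  v3 = 0 → deadlocked
Coarsest stable partition (strong bisimilarity classes):
  B0 = {u0, v0, v2}
  B1 = {u1, v1}
  B2 = {u2, v3}
u0 ∈ B0, v0 ∈ B0 → same block

P ~ Q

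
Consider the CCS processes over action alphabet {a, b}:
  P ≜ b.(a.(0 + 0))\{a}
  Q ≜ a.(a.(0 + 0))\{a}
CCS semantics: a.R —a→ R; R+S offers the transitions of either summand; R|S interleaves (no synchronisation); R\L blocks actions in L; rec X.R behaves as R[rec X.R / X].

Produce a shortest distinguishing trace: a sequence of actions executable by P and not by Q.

b

P's transition system — 2 states:
  p0 = b.(a.(0 + 0))\{a} → —b→ p1
  p1 = (a.(0 + 0))\{a} → ∅
Q's transition system — 2 states:
  q0 = a.(a.(0 + 0))\{a} → —a→ q1
  q1 = (a.(0 + 0))\{a} → ∅
Run σ = ⟨b⟩ on P: start {p0}
  step 1 (b): {p1}
  ✓ P
Run σ = ⟨b⟩ on Q: start {q0}
  step 1 (b): no successor for Q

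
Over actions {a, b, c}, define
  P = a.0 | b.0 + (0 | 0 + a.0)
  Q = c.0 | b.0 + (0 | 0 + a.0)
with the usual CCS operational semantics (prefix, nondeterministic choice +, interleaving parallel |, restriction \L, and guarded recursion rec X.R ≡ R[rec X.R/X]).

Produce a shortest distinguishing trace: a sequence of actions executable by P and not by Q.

ab

Reachable graph of P (5 states):
  m0 = a.0 | b.0 + (0 | 0 + a.0) has moves -a-> m1, -a-> m2, -b-> m3
  m1 = 0 has moves (no moves)
  m2 = 0 | b.0 has moves -b-> m4
  m3 = a.0 | 0 has moves -a-> m4
  m4 = 0 | 0 has moves (no moves)
Reachable graph of Q (5 states):
  n0 = c.0 | b.0 + (0 | 0 + a.0) has moves -a-> n1, -b-> n2, -c-> n3
  n1 = 0 has moves (no moves)
  n2 = c.0 | 0 has moves -c-> n4
  n3 = 0 | b.0 has moves -b-> n4
  n4 = 0 | 0 has moves (no moves)
Executing ab from P (initial set {m0}):
  [1] a ⇒ {m1, m2}
  [2] b ⇒ {m4}
  ✓ P
Executing ab from Q (initial set {n0}):
  [1] a ⇒ {n1}
  [2] b ⇒ ∅ (Q stuck)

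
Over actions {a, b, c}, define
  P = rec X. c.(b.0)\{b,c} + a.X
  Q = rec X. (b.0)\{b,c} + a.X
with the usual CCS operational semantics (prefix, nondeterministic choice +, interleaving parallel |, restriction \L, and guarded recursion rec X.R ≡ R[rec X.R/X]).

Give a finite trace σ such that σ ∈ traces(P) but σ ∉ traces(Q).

c

Reachable graph of P (2 states):
  s0 = rec X. c.(b.0)\{b,c} + a.X has moves --a--▸ s0, --c--▸ s1
  s1 = (b.0)\{b,c} has moves ∅
Reachable graph of Q (1 states):
  t0 = rec X. (b.0)\{b,c} + a.X has moves --a--▸ t0
Executing c from P (initial set {s0}):
  step 1 (c): {s1}
  P completes σ.
Executing c from Q (initial set {t0}):
  step 1 (c): ∅ (Q stuck)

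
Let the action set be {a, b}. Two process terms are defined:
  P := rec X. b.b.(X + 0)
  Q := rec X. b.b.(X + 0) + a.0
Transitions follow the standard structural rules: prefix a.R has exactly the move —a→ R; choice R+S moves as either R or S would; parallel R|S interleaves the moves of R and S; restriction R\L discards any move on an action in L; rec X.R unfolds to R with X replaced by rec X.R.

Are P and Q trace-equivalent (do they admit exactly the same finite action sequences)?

trace-distinct — witness ⟨a⟩

LTS(P): 3 reachable states
  m0 = rec X. b.b.(X + 0) → --b--▸ m1
  m1 = b.((rec X. b.b.(X + 0)) + 0) → --b--▸ m2
  m2 = (rec X. b.b.(X + 0)) + 0 → --b--▸ m1
LTS(Q): 4 reachable states
  n0 = rec X. b.b.(X + 0) + a.0 → --a--▸ n1, --b--▸ n2
  n1 = 0 → stopped
  n2 = b.((rec X. b.b.(X + 0) + a.0) + 0) → --b--▸ n3
  n3 = (rec X. b.b.(X + 0) + a.0) + 0 → --a--▸ n1, --b--▸ n2
Executing a from Q (initial set {n0}):
  after a @ step 1: {n1}
  ✓ Q
Executing a from P (initial set {m0}):
  after a @ step 1: no successor for P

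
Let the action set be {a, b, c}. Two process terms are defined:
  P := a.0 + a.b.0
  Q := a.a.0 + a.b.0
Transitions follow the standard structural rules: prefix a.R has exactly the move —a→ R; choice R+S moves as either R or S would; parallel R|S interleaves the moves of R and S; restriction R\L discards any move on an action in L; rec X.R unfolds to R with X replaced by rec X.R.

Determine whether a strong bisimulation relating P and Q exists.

P's transition system — 3 states:
  u0 = a.0 + a.b.0 → -a-> u1, -a-> u2
  u1 = 0 → stopped
  u2 = b.0 → -b-> u1
Q's transition system — 4 states:
  v0 = a.a.0 + a.b.0 → -a-> v1, -a-> v2
  v1 = a.0 → -a-> v3
  v2 = b.0 → -b-> v3
  v3 = 0 → stopped
Bisimilarity quotient blocks:
  B0 = {u0}
  B1 = {u1, v3}
  B2 = {u2, v2}
  B3 = {v0}
  B4 = {v1}
u0 ∈ B0, v0 ∈ B3 → different blocks

NO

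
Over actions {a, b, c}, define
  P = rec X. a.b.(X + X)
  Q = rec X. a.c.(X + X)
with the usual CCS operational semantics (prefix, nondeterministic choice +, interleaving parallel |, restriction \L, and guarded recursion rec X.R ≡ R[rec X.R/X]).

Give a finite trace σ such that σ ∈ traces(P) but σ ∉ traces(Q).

LTS(P): 3 reachable states
  m0 = rec X. a.b.(X + X) ⊢ --a--▸ m1
  m1 = b.((rec X. a.b.(X + X)) + (rec X. a.b.(X + X))) ⊢ --b--▸ m2
  m2 = (rec X. a.b.(X + X)) + (rec X. a.b.(X + X)) ⊢ --a--▸ m1
LTS(Q): 3 reachable states
  n0 = rec X. a.c.(X + X) ⊢ --a--▸ n1
  n1 = c.((rec X. a.c.(X + X)) + (rec X. a.c.(X + X))) ⊢ --c--▸ n2
  n2 = (rec X. a.c.(X + X)) + (rec X. a.c.(X + X)) ⊢ --a--▸ n1
Trace ⟨ab⟩ through P, begin at {m0}:
  step 1 (a): {m1}
  step 2 (b): {m2}
  P completes σ.
Trace ⟨ab⟩ through Q, begin at {n0}:
  step 1 (a): {n1}
  step 2 (b): ∅  — Q cannot continue

ab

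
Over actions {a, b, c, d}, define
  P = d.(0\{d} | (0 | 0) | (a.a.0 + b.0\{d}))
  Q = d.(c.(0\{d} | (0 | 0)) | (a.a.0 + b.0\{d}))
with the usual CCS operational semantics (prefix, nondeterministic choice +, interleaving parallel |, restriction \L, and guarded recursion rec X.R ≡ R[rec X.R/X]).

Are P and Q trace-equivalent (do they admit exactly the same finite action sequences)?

traces(P) ≠ traces(Q) — witness ⟨dc⟩

Reachable graph of P (5 states):
  p0 = d.(0\{d} | (0 | 0) | (a.a.0 + b.0\{d})) has moves -d-> p1
  p1 = 0\{d} | (0 | 0) | (a.a.0 + b.0\{d}) has moves -a-> p2, -b-> p3
  p2 = 0\{d} | (0 | 0) | a.0 has moves -a-> p4
  p3 = 0\{d} | (0 | 0) | 0\{d} has moves stopped
  p4 = 0\{d} | (0 | 0) | 0 has moves stopped
Reachable graph of Q (9 states):
  q0 = d.(c.(0\{d} | (0 | 0)) | (a.a.0 + b.0\{d})) has moves -d-> q1
  q1 = c.(0\{d} | (0 | 0)) | (a.a.0 + b.0\{d}) has moves -a-> q2, -b-> q3, -c-> q4
  q2 = c.(0\{d} | (0 | 0)) | a.0 has moves -a-> q5, -c-> q6
  q3 = c.(0\{d} | (0 | 0)) | 0\{d} has moves -c-> q7
  q4 = 0\{d} | (0 | 0) | (a.a.0 + b.0\{d}) has moves -a-> q6, -b-> q7
  q5 = c.(0\{d} | (0 | 0)) | 0 has moves -c-> q8
  q6 = 0\{d} | (0 | 0) | a.0 has moves -a-> q8
  q7 = 0\{d} | (0 | 0) | 0\{d} has moves stopped
  q8 = 0\{d} | (0 | 0) | 0 has moves stopped
Executing dc from Q (initial set {q0}):
  after d @ step 1: {q1}
  after c @ step 2: {q4}
  ✓ Q
Executing dc from P (initial set {p0}):
  after d @ step 1: {p1}
  after c @ step 2: no successor for P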